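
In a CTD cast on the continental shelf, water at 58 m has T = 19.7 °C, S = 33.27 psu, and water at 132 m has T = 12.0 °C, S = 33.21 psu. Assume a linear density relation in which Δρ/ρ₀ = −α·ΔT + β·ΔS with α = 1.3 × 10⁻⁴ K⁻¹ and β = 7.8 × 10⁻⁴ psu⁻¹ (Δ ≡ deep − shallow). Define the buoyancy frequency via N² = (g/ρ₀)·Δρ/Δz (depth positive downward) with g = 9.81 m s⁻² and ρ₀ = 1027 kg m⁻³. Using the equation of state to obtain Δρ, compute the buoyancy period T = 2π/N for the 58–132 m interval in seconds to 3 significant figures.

559 s

ΔT = -7.7 K, ΔS = -0.06 psu (deep − shallow).
Δρ/ρ₀ = −αΔT + βΔS = 1.001 × 10⁻³ − 4.68 × 10⁻⁵ = 9.542 × 10⁻⁴, so Δρ ≈ 0.9800 kg m⁻³.
N² = (g/ρ₀)·Δρ/Δz = g·(Δρ/ρ₀)/Δz = 9.81 × 9.542 × 10⁻⁴ / 74 = 1.2650 × 10⁻⁴ s⁻².
N = √(1.2650 × 10⁻⁴) = 0.011247 rad s⁻¹ → T = 2π/N = 558.65 s ≈ 559 s.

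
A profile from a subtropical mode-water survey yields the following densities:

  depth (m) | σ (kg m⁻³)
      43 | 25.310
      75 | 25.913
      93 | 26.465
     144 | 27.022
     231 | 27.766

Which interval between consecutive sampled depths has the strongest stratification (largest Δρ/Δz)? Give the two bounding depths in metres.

Compute the density gradient over each adjacent pair:
  43–75 m: Δρ/Δz = 0.603/32 = 0.019 kg m⁻⁴
  75–93 m: Δρ/Δz = 0.552/18 = 0.031 kg m⁻⁴
  93–144 m: Δρ/Δz = 0.557/51 = 0.011 kg m⁻⁴
  144–231 m: Δρ/Δz = 0.744/87 = 8.6 × 10⁻³ kg m⁻⁴
The largest gradient is in the 75–93 m interval — the pycnocline.

75–93 m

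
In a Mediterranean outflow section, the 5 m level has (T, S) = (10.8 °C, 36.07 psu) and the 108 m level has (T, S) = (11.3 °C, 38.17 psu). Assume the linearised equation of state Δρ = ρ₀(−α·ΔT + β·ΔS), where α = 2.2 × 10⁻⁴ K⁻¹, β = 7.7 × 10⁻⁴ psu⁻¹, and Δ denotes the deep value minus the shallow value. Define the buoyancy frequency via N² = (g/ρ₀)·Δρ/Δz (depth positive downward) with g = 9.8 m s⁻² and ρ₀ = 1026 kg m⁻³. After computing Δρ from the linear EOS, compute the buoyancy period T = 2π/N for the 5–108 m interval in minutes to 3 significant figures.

ΔT = +0.5 K, ΔS = +2.10 psu (deep − shallow).
Δρ/ρ₀ = −αΔT + βΔS = -1.10 × 10⁻⁴ + 1.617 × 10⁻³ = 1.507 × 10⁻³, so Δρ ≈ 1.546 kg m⁻³.
N² = (g/ρ₀)·Δρ/Δz = g·(Δρ/ρ₀)/Δz = 9.8 × 1.507 × 10⁻³ / 103 = 1.4338 × 10⁻⁴ s⁻².
N = √(1.4338 × 10⁻⁴) = 0.011974 rad s⁻¹ → T = 2π/N = 524.74 s = 8.7457 min ≈ 8.75 min.

8.75 min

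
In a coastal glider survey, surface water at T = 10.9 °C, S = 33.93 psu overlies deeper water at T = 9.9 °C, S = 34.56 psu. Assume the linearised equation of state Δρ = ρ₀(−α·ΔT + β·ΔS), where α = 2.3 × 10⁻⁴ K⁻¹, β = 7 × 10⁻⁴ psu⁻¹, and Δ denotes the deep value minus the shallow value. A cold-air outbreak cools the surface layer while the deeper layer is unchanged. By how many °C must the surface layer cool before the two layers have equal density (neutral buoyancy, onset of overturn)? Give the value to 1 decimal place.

2.9 °C

Neutral buoyancy requires Δρ = 0, i.e. −α(T_deep − T_surf′) + β(S_deep − S_surf) = 0.
T_surf′ = T_deep − (β/α)·ΔS = 9.9 − (7 × 10⁻⁴/2.3 × 10⁻⁴)·(+0.63) = 7.983 °C.
Cooling required: 10.9 − (7.983) = 2.917 °C.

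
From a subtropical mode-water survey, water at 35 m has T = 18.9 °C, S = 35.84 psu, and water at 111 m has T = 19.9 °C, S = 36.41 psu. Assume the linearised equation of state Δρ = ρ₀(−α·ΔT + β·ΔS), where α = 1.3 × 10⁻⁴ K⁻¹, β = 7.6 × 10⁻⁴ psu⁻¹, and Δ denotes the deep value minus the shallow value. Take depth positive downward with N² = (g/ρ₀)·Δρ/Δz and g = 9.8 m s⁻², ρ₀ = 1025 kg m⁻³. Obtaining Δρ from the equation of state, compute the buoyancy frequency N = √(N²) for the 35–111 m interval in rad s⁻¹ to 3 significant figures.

ΔT = +1.0 K, ΔS = +0.57 psu (deep − shallow).
Δρ/ρ₀ = −αΔT + βΔS = -1.30 × 10⁻⁴ + 4.332 × 10⁻⁴ = 3.032 × 10⁻⁴, so Δρ ≈ 0.3108 kg m⁻³.
N² = (g/ρ₀)·Δρ/Δz = g·(Δρ/ρ₀)/Δz = 9.8 × 3.032 × 10⁻⁴ / 76 = 3.9097 × 10⁻⁵ s⁻².
N = √(3.9097 × 10⁻⁵) = 6.2528 × 10⁻³ rad s⁻¹ ≈ 6.25 × 10⁻³ rad s⁻¹.

6.25 × 10⁻³ rad s⁻¹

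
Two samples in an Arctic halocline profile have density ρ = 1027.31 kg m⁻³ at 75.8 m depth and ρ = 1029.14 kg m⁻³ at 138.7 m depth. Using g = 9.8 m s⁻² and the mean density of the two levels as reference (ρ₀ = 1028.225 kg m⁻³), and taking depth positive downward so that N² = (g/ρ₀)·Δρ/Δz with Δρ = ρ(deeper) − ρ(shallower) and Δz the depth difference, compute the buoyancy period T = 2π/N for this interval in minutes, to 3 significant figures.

Δρ = 1029.14 − 1027.31 = 1.83 kg m⁻³ over Δz = 138.7 − 75.8 = 62.9 m.
N² = (9.8/1028.225) × (1.83/62.9) = 2.7729 × 10⁻⁴ s⁻².
N = √(2.7729 × 10⁻⁴) = 0.016652 rad s⁻¹, so T = 2π/N = 377.32 s = 6.2887 min ≈ 6.29 min.

6.29 min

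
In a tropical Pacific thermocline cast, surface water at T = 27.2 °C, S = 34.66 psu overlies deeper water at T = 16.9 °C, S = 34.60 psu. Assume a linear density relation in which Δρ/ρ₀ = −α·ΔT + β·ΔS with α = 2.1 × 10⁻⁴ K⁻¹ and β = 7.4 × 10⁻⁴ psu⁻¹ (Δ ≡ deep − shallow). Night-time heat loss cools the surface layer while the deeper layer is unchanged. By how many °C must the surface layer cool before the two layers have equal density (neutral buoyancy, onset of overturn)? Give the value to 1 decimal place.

Neutral buoyancy requires Δρ = 0, i.e. −α(T_deep − T_surf′) + β(S_deep − S_surf) = 0.
T_surf′ = T_deep − (β/α)·ΔS = 16.9 − (7.4 × 10⁻⁴/2.1 × 10⁻⁴)·(-0.06) = 17.111 °C.
Cooling required: 27.2 − (17.111) = 10.089 °C.

10.1 °C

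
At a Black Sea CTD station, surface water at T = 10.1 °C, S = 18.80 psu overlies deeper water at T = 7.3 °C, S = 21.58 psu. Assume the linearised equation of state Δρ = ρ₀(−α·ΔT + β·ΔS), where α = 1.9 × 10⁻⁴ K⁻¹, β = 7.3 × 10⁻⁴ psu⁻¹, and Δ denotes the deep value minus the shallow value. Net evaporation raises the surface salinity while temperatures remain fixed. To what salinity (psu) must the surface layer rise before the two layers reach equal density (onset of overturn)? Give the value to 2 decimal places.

Neutral buoyancy requires −α(T_deep − T_surf) + β(S_deep − S_surf′) = 0.
S_surf′ = S_deep − (α/β)·ΔT = 21.58 − (1.9 × 10⁻⁴/7.3 × 10⁻⁴)·(-2.8) = 22.3088 psu.
Increase required: 22.3088 − 18.80 = 3.5088 psu.

22.31 psu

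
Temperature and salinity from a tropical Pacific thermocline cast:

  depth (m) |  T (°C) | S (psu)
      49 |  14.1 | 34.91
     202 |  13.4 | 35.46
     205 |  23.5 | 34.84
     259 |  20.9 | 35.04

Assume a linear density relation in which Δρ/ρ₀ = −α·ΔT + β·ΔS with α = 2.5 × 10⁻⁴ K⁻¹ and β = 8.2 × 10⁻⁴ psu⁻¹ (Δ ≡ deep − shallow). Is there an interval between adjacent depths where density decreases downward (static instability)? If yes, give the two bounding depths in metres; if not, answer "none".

Evaluate Δρ/ρ₀ = −αΔT + βΔS across each adjacent pair:
  49–202 m: −αΔT+βΔS = −(2.5 × 10⁻⁴)(-0.7)+(8.2 × 10⁻⁴)(+0.55) = 6.3 × 10⁻⁴ → stable
  202–205 m: −αΔT+βΔS = −(2.5 × 10⁻⁴)(+10.1)+(8.2 × 10⁻⁴)(-0.62) = -3.0 × 10⁻³ → UNSTABLE
  205–259 m: −αΔT+βΔS = −(2.5 × 10⁻⁴)(-2.6)+(8.2 × 10⁻⁴)(+0.20) = 8.1 × 10⁻⁴ → stable
The 202–205 m interval has Δρ < 0: lighter water underlies denser water.

202–205 m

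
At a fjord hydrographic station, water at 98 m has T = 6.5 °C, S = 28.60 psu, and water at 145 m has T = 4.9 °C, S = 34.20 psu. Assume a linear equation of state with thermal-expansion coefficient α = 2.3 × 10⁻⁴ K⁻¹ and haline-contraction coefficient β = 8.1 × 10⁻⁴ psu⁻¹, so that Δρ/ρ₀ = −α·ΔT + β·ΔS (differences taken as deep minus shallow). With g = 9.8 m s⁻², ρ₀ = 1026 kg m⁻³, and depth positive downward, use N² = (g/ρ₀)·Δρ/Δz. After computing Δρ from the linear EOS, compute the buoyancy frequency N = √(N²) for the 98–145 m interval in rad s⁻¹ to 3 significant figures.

ΔT = -1.6 K, ΔS = +5.60 psu (deep − shallow).
Δρ/ρ₀ = −αΔT + βΔS = 3.68 × 10⁻⁴ + 4.536 × 10⁻³ = 4.904 × 10⁻³, so Δρ ≈ 5.032 kg m⁻³.
N² = (g/ρ₀)·Δρ/Δz = g·(Δρ/ρ₀)/Δz = 9.8 × 4.904 × 10⁻³ / 47 = 1.0225 × 10⁻³ s⁻².
N = √(1.0225 × 10⁻³) = 0.031977 rad s⁻¹ ≈ 0.0320 rad s⁻¹.

0.0320 rad s⁻¹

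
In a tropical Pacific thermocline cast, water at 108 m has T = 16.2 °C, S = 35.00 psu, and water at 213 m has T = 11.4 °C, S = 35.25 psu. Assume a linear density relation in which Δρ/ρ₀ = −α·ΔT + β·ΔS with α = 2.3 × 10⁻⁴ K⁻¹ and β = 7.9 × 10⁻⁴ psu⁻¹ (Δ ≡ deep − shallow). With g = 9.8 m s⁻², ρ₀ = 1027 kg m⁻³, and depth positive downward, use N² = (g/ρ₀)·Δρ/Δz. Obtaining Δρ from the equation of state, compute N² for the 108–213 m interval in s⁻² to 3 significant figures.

1.21 × 10⁻⁴ s⁻²

ΔT = -4.8 K, ΔS = +0.25 psu (deep − shallow).
Δρ/ρ₀ = −αΔT + βΔS = 1.104 × 10⁻³ + 1.975 × 10⁻⁴ = 1.3015 × 10⁻³, so Δρ ≈ 1.337 kg m⁻³.
N² = (g/ρ₀)·Δρ/Δz = g·(Δρ/ρ₀)/Δz = 9.8 × 1.3015 × 10⁻³ / 105 = 1.2147 × 10⁻⁴ s⁻² ≈ 1.21 × 10⁻⁴ s⁻².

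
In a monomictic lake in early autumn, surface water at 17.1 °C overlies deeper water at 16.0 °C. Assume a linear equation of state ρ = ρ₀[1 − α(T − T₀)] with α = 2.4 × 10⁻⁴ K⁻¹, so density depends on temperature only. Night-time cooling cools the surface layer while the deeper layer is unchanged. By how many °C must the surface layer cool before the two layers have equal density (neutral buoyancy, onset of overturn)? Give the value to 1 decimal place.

With temperature the only control, equal density requires T_surf′ = T_deep.
T_surf′ = 16.0 °C.
Cooling required: 17.1 − 16.0 = 1.1 °C.

1.1 °C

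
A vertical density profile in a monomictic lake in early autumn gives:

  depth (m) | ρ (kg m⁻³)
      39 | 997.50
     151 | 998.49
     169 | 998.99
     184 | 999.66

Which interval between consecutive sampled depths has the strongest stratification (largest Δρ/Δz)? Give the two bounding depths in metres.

Compute the density gradient over each adjacent pair:
  39–151 m: Δρ/Δz = 0.99/112 = 8.8 × 10⁻³ kg m⁻⁴
  151–169 m: Δρ/Δz = 0.50/18 = 0.028 kg m⁻⁴
  169–184 m: Δρ/Δz = 0.67/15 = 0.045 kg m⁻⁴
The largest gradient is in the 169–184 m interval — the pycnocline.

169–184 m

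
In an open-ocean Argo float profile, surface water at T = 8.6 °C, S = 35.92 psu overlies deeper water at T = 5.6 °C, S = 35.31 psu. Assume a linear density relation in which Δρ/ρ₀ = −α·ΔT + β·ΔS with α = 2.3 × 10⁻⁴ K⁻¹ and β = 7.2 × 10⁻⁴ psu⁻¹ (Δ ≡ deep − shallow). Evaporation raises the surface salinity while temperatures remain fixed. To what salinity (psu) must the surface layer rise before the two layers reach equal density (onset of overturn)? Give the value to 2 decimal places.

Neutral buoyancy requires −α(T_deep − T_surf) + β(S_deep − S_surf′) = 0.
S_surf′ = S_deep − (α/β)·ΔT = 35.31 − (2.3 × 10⁻⁴/7.2 × 10⁻⁴)·(-3.0) = 36.2683 psu.
Increase required: 36.2683 − 35.92 = 0.3483 psu.

36.27 psu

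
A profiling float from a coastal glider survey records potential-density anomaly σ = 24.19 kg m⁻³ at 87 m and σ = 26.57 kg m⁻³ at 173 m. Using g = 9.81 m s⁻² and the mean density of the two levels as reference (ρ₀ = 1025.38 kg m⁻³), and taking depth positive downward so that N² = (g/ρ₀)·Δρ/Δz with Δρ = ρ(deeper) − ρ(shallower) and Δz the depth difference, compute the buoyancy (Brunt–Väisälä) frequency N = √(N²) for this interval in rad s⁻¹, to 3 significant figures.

0.0163 rad s⁻¹

Δρ = 1026.57 − 1024.19 = 2.38 kg m⁻³ over Δz = 173 − 87 = 86 m.
N² = (9.81/1025.38) × (2.38/86) = 2.6477 × 10⁻⁴ s⁻².
N = √(2.6477 × 10⁻⁴) = 0.016272 rad s⁻¹ ≈ 0.0163 rad s⁻¹.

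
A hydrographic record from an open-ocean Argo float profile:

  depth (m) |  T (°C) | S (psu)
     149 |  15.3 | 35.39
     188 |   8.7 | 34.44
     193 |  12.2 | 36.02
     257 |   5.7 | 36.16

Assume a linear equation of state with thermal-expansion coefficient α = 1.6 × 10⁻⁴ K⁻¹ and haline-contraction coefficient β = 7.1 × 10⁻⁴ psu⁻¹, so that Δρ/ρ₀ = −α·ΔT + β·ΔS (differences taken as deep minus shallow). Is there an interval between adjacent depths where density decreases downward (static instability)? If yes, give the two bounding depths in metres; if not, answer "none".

Evaluate Δρ/ρ₀ = −αΔT + βΔS across each adjacent pair:
  149–188 m: −αΔT+βΔS = −(1.6 × 10⁻⁴)(-6.6)+(7.1 × 10⁻⁴)(-0.95) = 3.8 × 10⁻⁴ → stable
  188–193 m: −αΔT+βΔS = −(1.6 × 10⁻⁴)(+3.5)+(7.1 × 10⁻⁴)(+1.58) = 5.6 × 10⁻⁴ → stable
  193–257 m: −αΔT+βΔS = −(1.6 × 10⁻⁴)(-6.5)+(7.1 × 10⁻⁴)(+0.14) = 1.1 × 10⁻³ → stable
Every interval has Δρ > 0: the column is stably stratified throughout.

none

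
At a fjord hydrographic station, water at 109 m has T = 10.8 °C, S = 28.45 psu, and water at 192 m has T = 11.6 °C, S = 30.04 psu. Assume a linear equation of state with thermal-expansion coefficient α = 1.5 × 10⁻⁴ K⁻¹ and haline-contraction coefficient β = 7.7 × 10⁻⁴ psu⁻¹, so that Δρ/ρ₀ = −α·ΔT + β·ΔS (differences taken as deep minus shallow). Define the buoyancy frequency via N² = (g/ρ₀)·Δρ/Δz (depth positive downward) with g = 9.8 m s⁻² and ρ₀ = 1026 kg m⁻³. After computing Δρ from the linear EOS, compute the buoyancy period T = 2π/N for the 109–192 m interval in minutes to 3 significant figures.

ΔT = +0.8 K, ΔS = +1.59 psu (deep − shallow).
Δρ/ρ₀ = −αΔT + βΔS = -1.20 × 10⁻⁴ + 1.2243 × 10⁻³ = 1.1043 × 10⁻³, so Δρ ≈ 1.133 kg m⁻³.
N² = (g/ρ₀)·Δρ/Δz = g·(Δρ/ρ₀)/Δz = 9.8 × 1.1043 × 10⁻³ / 83 = 1.3039 × 10⁻⁴ s⁻².
N = √(1.3039 × 10⁻⁴) = 0.011419 rad s⁻¹ → T = 2π/N = 550.24 s = 9.1707 min ≈ 9.17 min.

9.17 min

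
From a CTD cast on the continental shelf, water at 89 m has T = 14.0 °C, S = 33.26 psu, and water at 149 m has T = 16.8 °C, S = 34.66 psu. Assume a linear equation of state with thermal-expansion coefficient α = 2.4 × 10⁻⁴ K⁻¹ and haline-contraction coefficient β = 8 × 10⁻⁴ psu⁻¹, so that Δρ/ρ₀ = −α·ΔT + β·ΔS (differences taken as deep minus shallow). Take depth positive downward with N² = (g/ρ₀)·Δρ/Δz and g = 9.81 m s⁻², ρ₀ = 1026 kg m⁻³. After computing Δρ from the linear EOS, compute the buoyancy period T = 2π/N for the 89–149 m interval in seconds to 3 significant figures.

ΔT = +2.8 K, ΔS = +1.40 psu (deep − shallow).
Δρ/ρ₀ = −αΔT + βΔS = -6.72 × 10⁻⁴ + 1.12 × 10⁻³ = 4.48 × 10⁻⁴, so Δρ ≈ 0.4596 kg m⁻³.
N² = (g/ρ₀)·Δρ/Δz = g·(Δρ/ρ₀)/Δz = 9.81 × 4.48 × 10⁻⁴ / 60 = 7.3248 × 10⁻⁵ s⁻².
N = √(7.3248 × 10⁻⁵) = 8.5585 × 10⁻³ rad s⁻¹ → T = 2π/N = 734.15 s ≈ 734 s.

734 s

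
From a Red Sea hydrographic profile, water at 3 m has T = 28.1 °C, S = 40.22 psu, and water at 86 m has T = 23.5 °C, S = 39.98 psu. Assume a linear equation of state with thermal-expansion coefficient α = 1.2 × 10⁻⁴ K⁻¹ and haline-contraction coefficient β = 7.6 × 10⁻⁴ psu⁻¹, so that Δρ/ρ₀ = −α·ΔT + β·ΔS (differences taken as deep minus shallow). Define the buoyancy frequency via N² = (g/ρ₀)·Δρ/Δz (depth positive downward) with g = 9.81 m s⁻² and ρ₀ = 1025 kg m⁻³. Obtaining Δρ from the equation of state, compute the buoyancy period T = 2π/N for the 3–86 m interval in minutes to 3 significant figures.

ΔT = -4.6 K, ΔS = -0.24 psu (deep − shallow).
Δρ/ρ₀ = −αΔT + βΔS = 5.52 × 10⁻⁴ − 1.824 × 10⁻⁴ = 3.696 × 10⁻⁴, so Δρ ≈ 0.3788 kg m⁻³.
N² = (g/ρ₀)·Δρ/Δz = g·(Δρ/ρ₀)/Δz = 9.81 × 3.696 × 10⁻⁴ / 83 = 4.3684 × 10⁻⁵ s⁻².
N = √(4.3684 × 10⁻⁵) = 6.6094 × 10⁻³ rad s⁻¹ → T = 2π/N = 950.64 s = 15.844 min ≈ 15.8 min.

15.8 min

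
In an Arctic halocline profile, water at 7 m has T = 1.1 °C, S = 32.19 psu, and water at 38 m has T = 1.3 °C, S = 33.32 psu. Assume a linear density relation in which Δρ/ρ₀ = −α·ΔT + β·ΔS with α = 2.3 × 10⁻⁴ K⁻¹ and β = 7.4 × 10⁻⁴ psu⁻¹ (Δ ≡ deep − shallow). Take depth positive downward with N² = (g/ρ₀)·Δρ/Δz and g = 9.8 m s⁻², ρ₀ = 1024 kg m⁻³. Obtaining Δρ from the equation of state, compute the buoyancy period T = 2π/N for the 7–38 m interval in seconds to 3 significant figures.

ΔT = +0.2 K, ΔS = +1.13 psu (deep − shallow).
Δρ/ρ₀ = −αΔT + βΔS = -4.60 × 10⁻⁵ + 8.362 × 10⁻⁴ = 7.902 × 10⁻⁴, so Δρ ≈ 0.8092 kg m⁻³.
N² = (g/ρ₀)·Δρ/Δz = g·(Δρ/ρ₀)/Δz = 9.8 × 7.902 × 10⁻⁴ / 31 = 2.4981 × 10⁻⁴ s⁻².
N = √(2.4981 × 10⁻⁴) = 0.015805 rad s⁻¹ → T = 2π/N = 397.54 s ≈ 398 s.

398 s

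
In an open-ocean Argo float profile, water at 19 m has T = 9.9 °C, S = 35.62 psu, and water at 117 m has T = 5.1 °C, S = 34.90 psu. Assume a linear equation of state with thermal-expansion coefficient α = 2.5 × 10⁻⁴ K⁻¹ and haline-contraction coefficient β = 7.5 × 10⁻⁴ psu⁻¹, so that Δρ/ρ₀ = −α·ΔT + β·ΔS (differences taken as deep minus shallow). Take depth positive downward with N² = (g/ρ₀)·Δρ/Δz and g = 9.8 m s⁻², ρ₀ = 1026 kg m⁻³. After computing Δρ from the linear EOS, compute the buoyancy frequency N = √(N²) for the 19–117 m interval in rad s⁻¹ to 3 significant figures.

8.12 × 10⁻³ rad s⁻¹

ΔT = -4.8 K, ΔS = -0.72 psu (deep − shallow).
Δρ/ρ₀ = −αΔT + βΔS = 1.20 × 10⁻³ − 5.40 × 10⁻⁴ = 6.60 × 10⁻⁴, so Δρ ≈ 0.6772 kg m⁻³.
N² = (g/ρ₀)·Δρ/Δz = g·(Δρ/ρ₀)/Δz = 9.8 × 6.60 × 10⁻⁴ / 98 = 6.6000 × 10⁻⁵ s⁻².
N = √(6.6000 × 10⁻⁵) = 8.1240 × 10⁻³ rad s⁻¹ ≈ 8.12 × 10⁻³ rad s⁻¹.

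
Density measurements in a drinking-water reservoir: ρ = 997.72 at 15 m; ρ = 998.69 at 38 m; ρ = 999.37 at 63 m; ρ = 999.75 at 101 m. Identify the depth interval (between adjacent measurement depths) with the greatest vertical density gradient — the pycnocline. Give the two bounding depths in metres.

15–38 m

Compute the density gradient over each adjacent pair:
  15–38 m: Δρ/Δz = 0.97/23 = 0.042 kg m⁻⁴
  38–63 m: Δρ/Δz = 0.68/25 = 0.027 kg m⁻⁴
  63–101 m: Δρ/Δz = 0.38/38 = 0.010 kg m⁻⁴
The largest gradient is in the 15–38 m interval — the pycnocline.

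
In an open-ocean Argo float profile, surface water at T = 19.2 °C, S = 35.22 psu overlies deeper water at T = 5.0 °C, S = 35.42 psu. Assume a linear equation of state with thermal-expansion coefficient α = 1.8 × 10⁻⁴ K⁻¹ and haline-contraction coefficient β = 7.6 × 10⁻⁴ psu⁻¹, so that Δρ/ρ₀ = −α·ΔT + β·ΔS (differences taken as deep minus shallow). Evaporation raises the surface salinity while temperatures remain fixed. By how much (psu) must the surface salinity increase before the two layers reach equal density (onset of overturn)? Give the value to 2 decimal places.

3.56 psu

Neutral buoyancy requires −α(T_deep − T_surf) + β(S_deep − S_surf′) = 0.
S_surf′ = S_deep − (α/β)·ΔT = 35.42 − (1.8 × 10⁻⁴/7.6 × 10⁻⁴)·(-14.2) = 38.7832 psu.
Increase required: 38.7832 − 35.22 = 3.5632 psu.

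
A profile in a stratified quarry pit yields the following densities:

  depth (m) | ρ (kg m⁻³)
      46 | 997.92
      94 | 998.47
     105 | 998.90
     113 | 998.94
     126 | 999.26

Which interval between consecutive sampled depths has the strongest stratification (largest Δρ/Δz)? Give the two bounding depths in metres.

Compute the density gradient over each adjacent pair:
  46–94 m: Δρ/Δz = 0.55/48 = 0.011 kg m⁻⁴
  94–105 m: Δρ/Δz = 0.43/11 = 0.039 kg m⁻⁴
  105–113 m: Δρ/Δz = 0.04/8 = 5.0 × 10⁻³ kg m⁻⁴
  113–126 m: Δρ/Δz = 0.32/13 = 0.025 kg m⁻⁴
The largest gradient is in the 94–105 m interval — the pycnocline.

94–105 m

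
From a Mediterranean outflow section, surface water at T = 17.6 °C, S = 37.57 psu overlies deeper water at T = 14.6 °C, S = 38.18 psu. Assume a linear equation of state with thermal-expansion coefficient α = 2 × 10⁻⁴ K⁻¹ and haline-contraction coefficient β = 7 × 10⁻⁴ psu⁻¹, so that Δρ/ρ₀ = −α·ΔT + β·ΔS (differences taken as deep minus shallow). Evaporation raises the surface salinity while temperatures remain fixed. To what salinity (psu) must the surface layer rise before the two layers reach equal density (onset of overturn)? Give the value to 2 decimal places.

39.04 psu

Neutral buoyancy requires −α(T_deep − T_surf) + β(S_deep − S_surf′) = 0.
S_surf′ = S_deep − (α/β)·ΔT = 38.18 − (2 × 10⁻⁴/7 × 10⁻⁴)·(-3.0) = 39.0371 psu.
Increase required: 39.0371 − 37.57 = 1.4671 psu.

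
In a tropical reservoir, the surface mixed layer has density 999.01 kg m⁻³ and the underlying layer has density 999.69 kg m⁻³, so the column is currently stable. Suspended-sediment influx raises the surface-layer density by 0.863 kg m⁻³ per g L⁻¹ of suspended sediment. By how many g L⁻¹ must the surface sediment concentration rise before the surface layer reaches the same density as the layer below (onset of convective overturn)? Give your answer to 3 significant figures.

Density deficit of the surface layer: 999.69 − 999.01 = 0.68 kg m⁻³.
Required change = 0.68 / 0.863 = 0.788 g L⁻¹.

0.788 g L⁻¹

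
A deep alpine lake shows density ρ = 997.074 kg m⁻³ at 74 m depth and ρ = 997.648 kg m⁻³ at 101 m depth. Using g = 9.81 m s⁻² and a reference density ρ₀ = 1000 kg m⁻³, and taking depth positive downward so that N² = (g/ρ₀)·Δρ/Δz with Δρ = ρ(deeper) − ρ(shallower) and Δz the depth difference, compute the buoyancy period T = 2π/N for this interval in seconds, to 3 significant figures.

Δρ = 997.648 − 997.074 = 0.574 kg m⁻³ over Δz = 101 − 74 = 27 m.
N² = (9.81/1000) × (0.574/27) = 2.0855 × 10⁻⁴ s⁻².
N = √(2.0855 × 10⁻⁴) = 0.014441 rad s⁻¹, so T = 2π/N = 435.09 s ≈ 435 s.

435 s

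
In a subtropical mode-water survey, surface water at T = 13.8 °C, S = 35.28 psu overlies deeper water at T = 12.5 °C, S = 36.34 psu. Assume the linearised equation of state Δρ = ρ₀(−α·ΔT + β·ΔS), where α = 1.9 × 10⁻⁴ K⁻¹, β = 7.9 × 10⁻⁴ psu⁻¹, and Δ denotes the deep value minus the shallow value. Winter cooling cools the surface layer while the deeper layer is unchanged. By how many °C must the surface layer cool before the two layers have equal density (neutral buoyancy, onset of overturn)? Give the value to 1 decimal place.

Neutral buoyancy requires Δρ = 0, i.e. −α(T_deep − T_surf′) + β(S_deep − S_surf) = 0.
T_surf′ = T_deep − (β/α)·ΔS = 12.5 − (7.9 × 10⁻⁴/1.9 × 10⁻⁴)·(+1.06) = 8.093 °C.
Cooling required: 13.8 − (8.093) = 5.707 °C.

5.7 °C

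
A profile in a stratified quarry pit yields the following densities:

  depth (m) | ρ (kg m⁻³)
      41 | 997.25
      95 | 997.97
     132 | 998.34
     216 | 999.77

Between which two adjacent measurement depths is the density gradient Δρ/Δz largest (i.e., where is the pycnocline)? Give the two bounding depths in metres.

Compute the density gradient over each adjacent pair:
  41–95 m: Δρ/Δz = 0.72/54 = 0.013 kg m⁻⁴
  95–132 m: Δρ/Δz = 0.37/37 = 0.010 kg m⁻⁴
  132–216 m: Δρ/Δz = 1.43/84 = 0.017 kg m⁻⁴
The largest gradient is in the 132–216 m interval — the pycnocline.

132–216 m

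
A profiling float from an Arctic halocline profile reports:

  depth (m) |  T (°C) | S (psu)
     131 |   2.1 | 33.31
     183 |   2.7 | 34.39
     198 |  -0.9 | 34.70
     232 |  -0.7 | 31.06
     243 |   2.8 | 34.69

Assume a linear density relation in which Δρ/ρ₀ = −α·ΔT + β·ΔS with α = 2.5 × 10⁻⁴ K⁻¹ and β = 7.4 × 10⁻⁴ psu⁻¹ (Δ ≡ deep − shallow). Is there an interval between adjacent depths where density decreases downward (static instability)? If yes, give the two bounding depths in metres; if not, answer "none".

198–232 m

Evaluate Δρ/ρ₀ = −αΔT + βΔS across each adjacent pair:
  131–183 m: −αΔT+βΔS = −(2.5 × 10⁻⁴)(+0.6)+(7.4 × 10⁻⁴)(+1.08) = 6.5 × 10⁻⁴ → stable
  183–198 m: −αΔT+βΔS = −(2.5 × 10⁻⁴)(-3.6)+(7.4 × 10⁻⁴)(+0.31) = 1.1 × 10⁻³ → stable
  198–232 m: −αΔT+βΔS = −(2.5 × 10⁻⁴)(+0.2)+(7.4 × 10⁻⁴)(-3.64) = -2.7 × 10⁻³ → UNSTABLE
  232–243 m: −αΔT+βΔS = −(2.5 × 10⁻⁴)(+3.5)+(7.4 × 10⁻⁴)(+3.63) = 1.8 × 10⁻³ → stable
The 198–232 m interval has Δρ < 0: lighter water underlies denser water.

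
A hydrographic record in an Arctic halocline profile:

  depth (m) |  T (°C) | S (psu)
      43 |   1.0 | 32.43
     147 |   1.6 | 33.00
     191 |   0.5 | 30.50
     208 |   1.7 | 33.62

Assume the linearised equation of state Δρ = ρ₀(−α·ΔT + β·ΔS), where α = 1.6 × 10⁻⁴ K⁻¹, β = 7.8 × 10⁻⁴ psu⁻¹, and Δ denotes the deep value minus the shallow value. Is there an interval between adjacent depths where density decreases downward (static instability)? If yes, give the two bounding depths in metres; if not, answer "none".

Evaluate Δρ/ρ₀ = −αΔT + βΔS across each adjacent pair:
  43–147 m: −αΔT+βΔS = −(1.6 × 10⁻⁴)(+0.6)+(7.8 × 10⁻⁴)(+0.57) = 3.5 × 10⁻⁴ → stable
  147–191 m: −αΔT+βΔS = −(1.6 × 10⁻⁴)(-1.1)+(7.8 × 10⁻⁴)(-2.50) = -1.8 × 10⁻³ → UNSTABLE
  191–208 m: −αΔT+βΔS = −(1.6 × 10⁻⁴)(+1.2)+(7.8 × 10⁻⁴)(+3.12) = 2.2 × 10⁻³ → stable
The 147–191 m interval has Δρ < 0: lighter water underlies denser water.

147–191 m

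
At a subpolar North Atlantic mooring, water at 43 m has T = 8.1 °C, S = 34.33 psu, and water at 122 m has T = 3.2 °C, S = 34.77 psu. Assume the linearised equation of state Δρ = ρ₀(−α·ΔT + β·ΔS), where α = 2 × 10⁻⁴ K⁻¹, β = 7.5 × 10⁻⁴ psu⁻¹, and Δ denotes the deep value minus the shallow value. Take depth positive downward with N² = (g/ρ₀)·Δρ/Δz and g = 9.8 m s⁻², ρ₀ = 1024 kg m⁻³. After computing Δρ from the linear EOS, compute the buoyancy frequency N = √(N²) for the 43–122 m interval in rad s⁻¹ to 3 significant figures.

0.0127 rad s⁻¹

ΔT = -4.9 K, ΔS = +0.44 psu (deep − shallow).
Δρ/ρ₀ = −αΔT + βΔS = 9.80 × 10⁻⁴ + 3.30 × 10⁻⁴ = 1.31 × 10⁻³, so Δρ ≈ 1.341 kg m⁻³.
N² = (g/ρ₀)·Δρ/Δz = g·(Δρ/ρ₀)/Δz = 9.8 × 1.31 × 10⁻³ / 79 = 1.6251 × 10⁻⁴ s⁻².
N = √(1.6251 × 10⁻⁴) = 0.012748 rad s⁻¹ ≈ 0.0127 rad s⁻¹.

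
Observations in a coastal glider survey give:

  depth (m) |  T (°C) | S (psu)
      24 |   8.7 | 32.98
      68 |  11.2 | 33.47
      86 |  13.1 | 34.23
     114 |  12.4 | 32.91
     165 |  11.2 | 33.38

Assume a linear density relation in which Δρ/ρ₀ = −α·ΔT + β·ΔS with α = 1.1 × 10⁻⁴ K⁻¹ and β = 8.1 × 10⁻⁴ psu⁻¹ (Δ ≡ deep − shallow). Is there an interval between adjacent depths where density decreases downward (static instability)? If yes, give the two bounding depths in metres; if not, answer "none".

Evaluate Δρ/ρ₀ = −αΔT + βΔS across each adjacent pair:
  24–68 m: −αΔT+βΔS = −(1.1 × 10⁻⁴)(+2.5)+(8.1 × 10⁻⁴)(+0.49) = 1.2 × 10⁻⁴ → stable
  68–86 m: −αΔT+βΔS = −(1.1 × 10⁻⁴)(+1.9)+(8.1 × 10⁻⁴)(+0.76) = 4.1 × 10⁻⁴ → stable
  86–114 m: −αΔT+βΔS = −(1.1 × 10⁻⁴)(-0.7)+(8.1 × 10⁻⁴)(-1.32) = -9.9 × 10⁻⁴ → UNSTABLE
  114–165 m: −αΔT+βΔS = −(1.1 × 10⁻⁴)(-1.2)+(8.1 × 10⁻⁴)(+0.47) = 5.1 × 10⁻⁴ → stable
The 86–114 m interval has Δρ < 0: lighter water underlies denser water.

86–114 m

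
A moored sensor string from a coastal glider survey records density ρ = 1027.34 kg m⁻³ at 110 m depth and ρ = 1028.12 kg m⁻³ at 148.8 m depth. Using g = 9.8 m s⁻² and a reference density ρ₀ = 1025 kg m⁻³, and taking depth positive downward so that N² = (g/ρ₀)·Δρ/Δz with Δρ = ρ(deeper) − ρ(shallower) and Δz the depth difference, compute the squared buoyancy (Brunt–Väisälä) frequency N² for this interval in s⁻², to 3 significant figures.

Δρ = 1028.12 − 1027.34 = 0.78 kg m⁻³ over Δz = 148.8 − 110 = 38.8 m.
N² = (9.8/1025) × (0.78/38.8) = 1.9221 × 10⁻⁴ s⁻² ≈ 1.92 × 10⁻⁴ s⁻².
N² > 0, so the interval is statically stable.

1.92 × 10⁻⁴ s⁻²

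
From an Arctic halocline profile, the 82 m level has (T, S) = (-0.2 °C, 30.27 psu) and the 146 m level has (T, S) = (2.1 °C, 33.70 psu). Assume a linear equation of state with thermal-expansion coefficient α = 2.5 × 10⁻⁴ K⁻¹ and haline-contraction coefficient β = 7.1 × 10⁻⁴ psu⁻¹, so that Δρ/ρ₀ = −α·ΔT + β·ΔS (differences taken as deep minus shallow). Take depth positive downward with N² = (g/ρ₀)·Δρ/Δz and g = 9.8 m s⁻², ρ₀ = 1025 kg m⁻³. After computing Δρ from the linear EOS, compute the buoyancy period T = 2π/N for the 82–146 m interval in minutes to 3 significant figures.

ΔT = +2.3 K, ΔS = +3.43 psu (deep − shallow).
Δρ/ρ₀ = −αΔT + βΔS = -5.75 × 10⁻⁴ + 2.4353 × 10⁻³ = 1.8603 × 10⁻³, so Δρ ≈ 1.907 kg m⁻³.
N² = (g/ρ₀)·Δρ/Δz = g·(Δρ/ρ₀)/Δz = 9.8 × 1.8603 × 10⁻³ / 64 = 2.8486 × 10⁻⁴ s⁻².
N = √(2.8486 × 10⁻⁴) = 0.016878 rad s⁻¹ → T = 2π/N = 372.27 s = 6.2045 min ≈ 6.20 min.

6.20 min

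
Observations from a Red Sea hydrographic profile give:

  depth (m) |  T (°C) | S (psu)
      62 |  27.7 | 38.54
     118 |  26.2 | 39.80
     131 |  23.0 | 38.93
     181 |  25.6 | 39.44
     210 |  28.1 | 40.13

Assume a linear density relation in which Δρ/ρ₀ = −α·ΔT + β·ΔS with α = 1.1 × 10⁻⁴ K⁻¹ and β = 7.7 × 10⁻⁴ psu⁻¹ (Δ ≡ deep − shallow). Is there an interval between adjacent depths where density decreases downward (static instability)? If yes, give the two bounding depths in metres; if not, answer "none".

118–131 m

Evaluate Δρ/ρ₀ = −αΔT + βΔS across each adjacent pair:
  62–118 m: −αΔT+βΔS = −(1.1 × 10⁻⁴)(-1.5)+(7.7 × 10⁻⁴)(+1.26) = 1.1 × 10⁻³ → stable
  118–131 m: −αΔT+βΔS = −(1.1 × 10⁻⁴)(-3.2)+(7.7 × 10⁻⁴)(-0.87) = -3.2 × 10⁻⁴ → UNSTABLE
  131–181 m: −αΔT+βΔS = −(1.1 × 10⁻⁴)(+2.6)+(7.7 × 10⁻⁴)(+0.51) = 1.1 × 10⁻⁴ → stable
  181–210 m: −αΔT+βΔS = −(1.1 × 10⁻⁴)(+2.5)+(7.7 × 10⁻⁴)(+0.69) = 2.6 × 10⁻⁴ → stable
The 118–131 m interval has Δρ < 0: lighter water underlies denser water.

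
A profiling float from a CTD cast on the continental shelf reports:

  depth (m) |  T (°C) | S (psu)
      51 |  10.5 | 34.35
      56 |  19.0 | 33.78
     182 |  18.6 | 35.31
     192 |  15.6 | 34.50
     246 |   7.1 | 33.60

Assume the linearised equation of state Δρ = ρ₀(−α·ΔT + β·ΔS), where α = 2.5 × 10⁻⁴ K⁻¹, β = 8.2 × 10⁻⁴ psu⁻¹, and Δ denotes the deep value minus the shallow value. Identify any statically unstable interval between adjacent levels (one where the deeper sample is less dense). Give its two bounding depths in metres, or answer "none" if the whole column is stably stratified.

Evaluate Δρ/ρ₀ = −αΔT + βΔS across each adjacent pair:
  51–56 m: −αΔT+βΔS = −(2.5 × 10⁻⁴)(+8.5)+(8.2 × 10⁻⁴)(-0.57) = -2.6 × 10⁻³ → UNSTABLE
  56–182 m: −αΔT+βΔS = −(2.5 × 10⁻⁴)(-0.4)+(8.2 × 10⁻⁴)(+1.53) = 1.4 × 10⁻³ → stable
  182–192 m: −αΔT+βΔS = −(2.5 × 10⁻⁴)(-3.0)+(8.2 × 10⁻⁴)(-0.81) = 8.6 × 10⁻⁵ → stable
  192–246 m: −αΔT+βΔS = −(2.5 × 10⁻⁴)(-8.5)+(8.2 × 10⁻⁴)(-0.90) = 1.4 × 10⁻³ → stable
The 51–56 m interval has Δρ < 0: lighter water underlies denser water.

51–56 m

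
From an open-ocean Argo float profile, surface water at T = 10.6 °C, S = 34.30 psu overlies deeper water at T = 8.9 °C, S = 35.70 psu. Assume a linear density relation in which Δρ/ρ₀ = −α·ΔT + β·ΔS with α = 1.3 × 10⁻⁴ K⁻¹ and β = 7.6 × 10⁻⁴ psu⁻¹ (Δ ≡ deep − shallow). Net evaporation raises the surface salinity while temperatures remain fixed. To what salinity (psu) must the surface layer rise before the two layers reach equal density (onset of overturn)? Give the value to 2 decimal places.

Neutral buoyancy requires −α(T_deep − T_surf) + β(S_deep − S_surf′) = 0.
S_surf′ = S_deep − (α/β)·ΔT = 35.70 − (1.3 × 10⁻⁴/7.6 × 10⁻⁴)·(-1.7) = 35.9908 psu.
Increase required: 35.9908 − 34.30 = 1.6908 psu.

35.99 psu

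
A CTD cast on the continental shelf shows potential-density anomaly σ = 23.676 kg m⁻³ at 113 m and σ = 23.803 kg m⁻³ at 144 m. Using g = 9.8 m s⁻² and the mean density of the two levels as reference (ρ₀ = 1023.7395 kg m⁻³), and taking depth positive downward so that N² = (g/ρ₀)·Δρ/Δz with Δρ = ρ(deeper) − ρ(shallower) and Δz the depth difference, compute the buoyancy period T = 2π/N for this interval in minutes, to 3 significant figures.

16.7 min

Δρ = 1023.803 − 1023.676 = 0.127 kg m⁻³ over Δz = 144 − 113 = 31 m.
N² = (9.8/1023.7395) × (0.127/31) = 3.9217 × 10⁻⁵ s⁻².
N = √(3.9217 × 10⁻⁵) = 6.2623 × 10⁻³ rad s⁻¹, so T = 2π/N = 1.0033 × 10³ s = 16.722 min ≈ 16.7 min.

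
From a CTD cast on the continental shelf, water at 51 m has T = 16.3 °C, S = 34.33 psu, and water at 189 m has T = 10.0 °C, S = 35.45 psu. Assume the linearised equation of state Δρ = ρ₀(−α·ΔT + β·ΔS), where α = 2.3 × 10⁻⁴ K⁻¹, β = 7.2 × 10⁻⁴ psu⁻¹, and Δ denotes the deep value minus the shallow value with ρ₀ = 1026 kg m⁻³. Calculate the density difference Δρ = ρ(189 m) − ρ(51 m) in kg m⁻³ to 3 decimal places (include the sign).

+2.314 kg m⁻³

ΔT = -6.3 K, ΔS = +1.12 psu (deep − shallow).
Δρ/ρ₀ = −(2.3 × 10⁻⁴)(-6.3) + (7.2 × 10⁻⁴)(+1.12) = 2.2554 × 10⁻³.
Δρ = 1026 × (2.2554 × 10⁻³) = +2.314 kg m⁻³.
Positive Δρ: denser below, stable.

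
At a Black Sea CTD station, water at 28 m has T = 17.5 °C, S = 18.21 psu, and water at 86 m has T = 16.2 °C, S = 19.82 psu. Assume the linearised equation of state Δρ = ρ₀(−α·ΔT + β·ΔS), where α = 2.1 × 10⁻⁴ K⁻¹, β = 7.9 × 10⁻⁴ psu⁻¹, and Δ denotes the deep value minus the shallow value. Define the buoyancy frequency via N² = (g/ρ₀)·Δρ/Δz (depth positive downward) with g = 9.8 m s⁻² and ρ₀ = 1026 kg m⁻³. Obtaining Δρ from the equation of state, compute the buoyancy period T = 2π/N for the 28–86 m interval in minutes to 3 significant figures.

6.48 min

ΔT = -1.3 K, ΔS = +1.61 psu (deep − shallow).
Δρ/ρ₀ = −αΔT + βΔS = 2.73 × 10⁻⁴ + 1.2719 × 10⁻³ = 1.5449 × 10⁻³, so Δρ ≈ 1.585 kg m⁻³.
N² = (g/ρ₀)·Δρ/Δz = g·(Δρ/ρ₀)/Δz = 9.8 × 1.5449 × 10⁻³ / 58 = 2.6103 × 10⁻⁴ s⁻².
N = √(2.6103 × 10⁻⁴) = 0.016156 rad s⁻¹ → T = 2π/N = 388.91 s = 6.4818 min ≈ 6.48 min.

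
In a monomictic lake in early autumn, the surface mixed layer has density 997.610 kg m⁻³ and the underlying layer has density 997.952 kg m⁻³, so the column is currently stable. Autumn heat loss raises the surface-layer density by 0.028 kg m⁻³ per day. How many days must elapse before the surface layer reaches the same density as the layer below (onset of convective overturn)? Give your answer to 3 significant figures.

Density deficit of the surface layer: 997.952 − 997.610 = 0.342 kg m⁻³.
Required change = 0.342 / 0.028 = 12.2 days.

12.2 days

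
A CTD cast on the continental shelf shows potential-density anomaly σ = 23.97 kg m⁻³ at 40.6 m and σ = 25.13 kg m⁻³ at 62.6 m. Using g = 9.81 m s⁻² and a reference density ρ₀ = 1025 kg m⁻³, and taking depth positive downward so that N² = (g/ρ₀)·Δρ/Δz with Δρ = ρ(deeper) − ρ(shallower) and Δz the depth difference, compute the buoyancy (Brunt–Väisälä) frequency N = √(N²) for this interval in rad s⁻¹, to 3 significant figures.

Δρ = 1025.13 − 1023.97 = 1.16 kg m⁻³ over Δz = 62.6 − 40.6 = 22 m.
N² = (9.81/1025) × (1.16/22) = 5.0464 × 10⁻⁴ s⁻².
N = √(5.0464 × 10⁻⁴) = 0.022464 rad s⁻¹ ≈ 0.0225 rad s⁻¹.

0.0225 rad s⁻¹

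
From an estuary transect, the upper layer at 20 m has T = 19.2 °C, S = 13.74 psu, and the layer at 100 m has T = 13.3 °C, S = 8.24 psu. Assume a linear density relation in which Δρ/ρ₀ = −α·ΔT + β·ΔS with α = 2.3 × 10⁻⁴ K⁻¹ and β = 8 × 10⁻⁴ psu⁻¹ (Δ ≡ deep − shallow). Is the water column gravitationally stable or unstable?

unstable

ΔT = 13.3 − 19.2 = -5.9 K and ΔS = 8.24 − 13.74 = -5.50 psu (deep − shallow).
−αΔT = 1.357 × 10⁻³; βΔS = -4.40 × 10⁻³; sum Δρ/ρ₀ = -3.043 × 10⁻³.
Δρ/ρ₀ < 0, so Δρ < 0: deeper water is lighter → statically unstable; the column would overturn.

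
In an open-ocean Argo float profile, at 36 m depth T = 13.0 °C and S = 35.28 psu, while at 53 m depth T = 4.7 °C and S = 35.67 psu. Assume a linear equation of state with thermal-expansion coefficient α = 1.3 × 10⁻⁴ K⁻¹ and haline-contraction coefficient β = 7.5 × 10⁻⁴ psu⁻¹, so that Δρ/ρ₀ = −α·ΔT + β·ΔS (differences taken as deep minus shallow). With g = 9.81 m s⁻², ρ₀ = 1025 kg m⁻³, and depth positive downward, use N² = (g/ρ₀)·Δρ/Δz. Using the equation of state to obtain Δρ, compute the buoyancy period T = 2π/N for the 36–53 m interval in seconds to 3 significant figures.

ΔT = -8.3 K, ΔS = +0.39 psu (deep − shallow).
Δρ/ρ₀ = −αΔT + βΔS = 1.079 × 10⁻³ + 2.925 × 10⁻⁴ = 1.3715 × 10⁻³, so Δρ ≈ 1.406 kg m⁻³.
N² = (g/ρ₀)·Δρ/Δz = g·(Δρ/ρ₀)/Δz = 9.81 × 1.3715 × 10⁻³ / 17 = 7.9144 × 10⁻⁴ s⁻².
N = √(7.9144 × 10⁻⁴) = 0.028133 rad s⁻¹ → T = 2π/N = 223.34 s ≈ 223 s.

223 s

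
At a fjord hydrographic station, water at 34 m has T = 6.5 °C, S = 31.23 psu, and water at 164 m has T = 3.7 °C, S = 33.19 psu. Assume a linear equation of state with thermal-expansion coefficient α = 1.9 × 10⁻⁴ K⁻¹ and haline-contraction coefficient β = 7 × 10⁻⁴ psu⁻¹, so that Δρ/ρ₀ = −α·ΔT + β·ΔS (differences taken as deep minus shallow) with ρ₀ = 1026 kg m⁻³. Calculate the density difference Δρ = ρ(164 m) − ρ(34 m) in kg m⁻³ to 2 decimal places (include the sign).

+1.95 kg m⁻³

ΔT = -2.8 K, ΔS = +1.96 psu (deep − shallow).
Δρ/ρ₀ = −(1.9 × 10⁻⁴)(-2.8) + (7 × 10⁻⁴)(+1.96) = 1.904 × 10⁻³.
Δρ = 1026 × (1.904 × 10⁻³) = +1.95 kg m⁻³.
Positive Δρ: denser below, stable.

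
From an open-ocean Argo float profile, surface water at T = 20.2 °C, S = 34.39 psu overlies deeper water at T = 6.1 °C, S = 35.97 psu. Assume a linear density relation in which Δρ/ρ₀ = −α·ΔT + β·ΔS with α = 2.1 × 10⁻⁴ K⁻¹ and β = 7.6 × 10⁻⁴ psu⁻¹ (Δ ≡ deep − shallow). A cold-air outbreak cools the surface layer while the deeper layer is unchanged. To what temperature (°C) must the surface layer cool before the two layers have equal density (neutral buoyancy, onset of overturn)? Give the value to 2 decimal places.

0.38 °C

Neutral buoyancy requires Δρ = 0, i.e. −α(T_deep − T_surf′) + β(S_deep − S_surf) = 0.
T_surf′ = T_deep − (β/α)·ΔS = 6.1 − (7.6 × 10⁻⁴/2.1 × 10⁻⁴)·(+1.58) = 0.3819 °C.
Cooling required: 20.2 − (0.3819) = 19.8181 °C.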